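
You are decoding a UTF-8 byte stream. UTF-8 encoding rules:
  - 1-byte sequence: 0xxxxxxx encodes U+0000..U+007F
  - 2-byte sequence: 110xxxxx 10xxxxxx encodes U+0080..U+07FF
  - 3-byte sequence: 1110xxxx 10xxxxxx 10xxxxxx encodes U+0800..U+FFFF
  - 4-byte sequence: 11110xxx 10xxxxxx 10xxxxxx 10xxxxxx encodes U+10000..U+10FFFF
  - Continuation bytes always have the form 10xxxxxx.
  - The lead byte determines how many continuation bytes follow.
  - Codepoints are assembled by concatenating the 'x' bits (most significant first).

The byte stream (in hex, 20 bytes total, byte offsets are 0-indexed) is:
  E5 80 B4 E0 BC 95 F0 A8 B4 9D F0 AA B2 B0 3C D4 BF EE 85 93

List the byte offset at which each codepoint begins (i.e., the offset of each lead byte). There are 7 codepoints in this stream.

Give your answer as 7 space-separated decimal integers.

Byte[0]=E5: 3-byte lead, need 2 cont bytes. acc=0x5
Byte[1]=80: continuation. acc=(acc<<6)|0x00=0x140
Byte[2]=B4: continuation. acc=(acc<<6)|0x34=0x5034
Completed: cp=U+5034 (starts at byte 0)
Byte[3]=E0: 3-byte lead, need 2 cont bytes. acc=0x0
Byte[4]=BC: continuation. acc=(acc<<6)|0x3C=0x3C
Byte[5]=95: continuation. acc=(acc<<6)|0x15=0xF15
Completed: cp=U+0F15 (starts at byte 3)
Byte[6]=F0: 4-byte lead, need 3 cont bytes. acc=0x0
Byte[7]=A8: continuation. acc=(acc<<6)|0x28=0x28
Byte[8]=B4: continuation. acc=(acc<<6)|0x34=0xA34
Byte[9]=9D: continuation. acc=(acc<<6)|0x1D=0x28D1D
Completed: cp=U+28D1D (starts at byte 6)
Byte[10]=F0: 4-byte lead, need 3 cont bytes. acc=0x0
Byte[11]=AA: continuation. acc=(acc<<6)|0x2A=0x2A
Byte[12]=B2: continuation. acc=(acc<<6)|0x32=0xAB2
Byte[13]=B0: continuation. acc=(acc<<6)|0x30=0x2ACB0
Completed: cp=U+2ACB0 (starts at byte 10)
Byte[14]=3C: 1-byte ASCII. cp=U+003C
Byte[15]=D4: 2-byte lead, need 1 cont bytes. acc=0x14
Byte[16]=BF: continuation. acc=(acc<<6)|0x3F=0x53F
Completed: cp=U+053F (starts at byte 15)
Byte[17]=EE: 3-byte lead, need 2 cont bytes. acc=0xE
Byte[18]=85: continuation. acc=(acc<<6)|0x05=0x385
Byte[19]=93: continuation. acc=(acc<<6)|0x13=0xE153
Completed: cp=U+E153 (starts at byte 17)

Answer: 0 3 6 10 14 15 17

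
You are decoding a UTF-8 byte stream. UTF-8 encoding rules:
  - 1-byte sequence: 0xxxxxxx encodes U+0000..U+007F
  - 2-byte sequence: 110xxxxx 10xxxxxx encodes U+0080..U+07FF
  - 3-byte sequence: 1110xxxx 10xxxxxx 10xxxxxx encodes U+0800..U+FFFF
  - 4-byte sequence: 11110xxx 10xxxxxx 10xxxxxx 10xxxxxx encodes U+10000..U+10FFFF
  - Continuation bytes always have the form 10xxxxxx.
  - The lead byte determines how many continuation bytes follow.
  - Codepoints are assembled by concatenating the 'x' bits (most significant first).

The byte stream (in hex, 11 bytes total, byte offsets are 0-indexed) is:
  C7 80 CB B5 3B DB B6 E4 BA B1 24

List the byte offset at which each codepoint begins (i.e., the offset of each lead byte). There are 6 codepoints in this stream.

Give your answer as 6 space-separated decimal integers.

Byte[0]=C7: 2-byte lead, need 1 cont bytes. acc=0x7
Byte[1]=80: continuation. acc=(acc<<6)|0x00=0x1C0
Completed: cp=U+01C0 (starts at byte 0)
Byte[2]=CB: 2-byte lead, need 1 cont bytes. acc=0xB
Byte[3]=B5: continuation. acc=(acc<<6)|0x35=0x2F5
Completed: cp=U+02F5 (starts at byte 2)
Byte[4]=3B: 1-byte ASCII. cp=U+003B
Byte[5]=DB: 2-byte lead, need 1 cont bytes. acc=0x1B
Byte[6]=B6: continuation. acc=(acc<<6)|0x36=0x6F6
Completed: cp=U+06F6 (starts at byte 5)
Byte[7]=E4: 3-byte lead, need 2 cont bytes. acc=0x4
Byte[8]=BA: continuation. acc=(acc<<6)|0x3A=0x13A
Byte[9]=B1: continuation. acc=(acc<<6)|0x31=0x4EB1
Completed: cp=U+4EB1 (starts at byte 7)
Byte[10]=24: 1-byte ASCII. cp=U+0024

Answer: 0 2 4 5 7 10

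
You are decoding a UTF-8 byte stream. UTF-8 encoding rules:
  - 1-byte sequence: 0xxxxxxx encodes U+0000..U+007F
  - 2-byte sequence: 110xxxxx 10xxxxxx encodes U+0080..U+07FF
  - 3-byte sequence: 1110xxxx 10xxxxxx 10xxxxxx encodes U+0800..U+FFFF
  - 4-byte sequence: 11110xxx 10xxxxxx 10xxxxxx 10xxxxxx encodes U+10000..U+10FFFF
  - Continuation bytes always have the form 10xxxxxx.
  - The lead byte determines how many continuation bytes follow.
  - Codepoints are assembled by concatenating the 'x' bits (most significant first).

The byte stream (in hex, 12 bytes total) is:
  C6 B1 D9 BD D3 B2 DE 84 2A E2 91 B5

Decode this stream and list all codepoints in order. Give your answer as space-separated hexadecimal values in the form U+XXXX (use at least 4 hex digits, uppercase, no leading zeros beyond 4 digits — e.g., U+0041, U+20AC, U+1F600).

Answer: U+01B1 U+067D U+04F2 U+0784 U+002A U+2475

Derivation:
Byte[0]=C6: 2-byte lead, need 1 cont bytes. acc=0x6
Byte[1]=B1: continuation. acc=(acc<<6)|0x31=0x1B1
Completed: cp=U+01B1 (starts at byte 0)
Byte[2]=D9: 2-byte lead, need 1 cont bytes. acc=0x19
Byte[3]=BD: continuation. acc=(acc<<6)|0x3D=0x67D
Completed: cp=U+067D (starts at byte 2)
Byte[4]=D3: 2-byte lead, need 1 cont bytes. acc=0x13
Byte[5]=B2: continuation. acc=(acc<<6)|0x32=0x4F2
Completed: cp=U+04F2 (starts at byte 4)
Byte[6]=DE: 2-byte lead, need 1 cont bytes. acc=0x1E
Byte[7]=84: continuation. acc=(acc<<6)|0x04=0x784
Completed: cp=U+0784 (starts at byte 6)
Byte[8]=2A: 1-byte ASCII. cp=U+002A
Byte[9]=E2: 3-byte lead, need 2 cont bytes. acc=0x2
Byte[10]=91: continuation. acc=(acc<<6)|0x11=0x91
Byte[11]=B5: continuation. acc=(acc<<6)|0x35=0x2475
Completed: cp=U+2475 (starts at byte 9)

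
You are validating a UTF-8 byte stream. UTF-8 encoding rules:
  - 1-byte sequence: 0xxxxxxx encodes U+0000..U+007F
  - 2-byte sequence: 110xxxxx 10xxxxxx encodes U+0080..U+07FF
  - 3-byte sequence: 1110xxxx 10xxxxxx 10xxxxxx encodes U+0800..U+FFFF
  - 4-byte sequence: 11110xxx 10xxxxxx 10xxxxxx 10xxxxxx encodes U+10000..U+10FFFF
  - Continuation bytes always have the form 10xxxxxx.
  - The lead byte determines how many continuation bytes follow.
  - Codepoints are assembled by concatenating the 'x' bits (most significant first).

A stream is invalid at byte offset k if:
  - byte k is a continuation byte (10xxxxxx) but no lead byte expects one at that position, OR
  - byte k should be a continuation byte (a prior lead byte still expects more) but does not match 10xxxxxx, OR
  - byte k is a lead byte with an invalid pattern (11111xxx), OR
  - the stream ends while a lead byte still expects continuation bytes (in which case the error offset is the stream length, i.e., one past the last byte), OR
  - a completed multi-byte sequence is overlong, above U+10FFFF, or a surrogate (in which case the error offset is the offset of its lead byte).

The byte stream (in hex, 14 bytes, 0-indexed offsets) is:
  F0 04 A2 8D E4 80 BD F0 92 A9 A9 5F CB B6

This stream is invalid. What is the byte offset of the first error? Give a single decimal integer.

Byte[0]=F0: 4-byte lead, need 3 cont bytes. acc=0x0
Byte[1]=04: expected 10xxxxxx continuation. INVALID

Answer: 1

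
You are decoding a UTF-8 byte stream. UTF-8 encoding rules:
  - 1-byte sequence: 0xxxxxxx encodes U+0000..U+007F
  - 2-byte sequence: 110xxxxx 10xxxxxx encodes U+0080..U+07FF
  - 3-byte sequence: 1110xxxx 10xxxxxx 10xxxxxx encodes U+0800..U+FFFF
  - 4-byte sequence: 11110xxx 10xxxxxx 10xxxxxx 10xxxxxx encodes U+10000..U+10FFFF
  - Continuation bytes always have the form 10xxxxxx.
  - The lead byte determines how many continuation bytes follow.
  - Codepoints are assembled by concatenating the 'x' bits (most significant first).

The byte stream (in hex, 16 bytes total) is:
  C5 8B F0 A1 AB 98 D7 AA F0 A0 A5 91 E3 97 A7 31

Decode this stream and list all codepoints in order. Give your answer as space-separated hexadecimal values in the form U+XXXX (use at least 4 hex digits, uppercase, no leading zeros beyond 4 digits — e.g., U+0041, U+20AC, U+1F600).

Answer: U+014B U+21AD8 U+05EA U+20951 U+35E7 U+0031

Derivation:
Byte[0]=C5: 2-byte lead, need 1 cont bytes. acc=0x5
Byte[1]=8B: continuation. acc=(acc<<6)|0x0B=0x14B
Completed: cp=U+014B (starts at byte 0)
Byte[2]=F0: 4-byte lead, need 3 cont bytes. acc=0x0
Byte[3]=A1: continuation. acc=(acc<<6)|0x21=0x21
Byte[4]=AB: continuation. acc=(acc<<6)|0x2B=0x86B
Byte[5]=98: continuation. acc=(acc<<6)|0x18=0x21AD8
Completed: cp=U+21AD8 (starts at byte 2)
Byte[6]=D7: 2-byte lead, need 1 cont bytes. acc=0x17
Byte[7]=AA: continuation. acc=(acc<<6)|0x2A=0x5EA
Completed: cp=U+05EA (starts at byte 6)
Byte[8]=F0: 4-byte lead, need 3 cont bytes. acc=0x0
Byte[9]=A0: continuation. acc=(acc<<6)|0x20=0x20
Byte[10]=A5: continuation. acc=(acc<<6)|0x25=0x825
Byte[11]=91: continuation. acc=(acc<<6)|0x11=0x20951
Completed: cp=U+20951 (starts at byte 8)
Byte[12]=E3: 3-byte lead, need 2 cont bytes. acc=0x3
Byte[13]=97: continuation. acc=(acc<<6)|0x17=0xD7
Byte[14]=A7: continuation. acc=(acc<<6)|0x27=0x35E7
Completed: cp=U+35E7 (starts at byte 12)
Byte[15]=31: 1-byte ASCII. cp=U+0031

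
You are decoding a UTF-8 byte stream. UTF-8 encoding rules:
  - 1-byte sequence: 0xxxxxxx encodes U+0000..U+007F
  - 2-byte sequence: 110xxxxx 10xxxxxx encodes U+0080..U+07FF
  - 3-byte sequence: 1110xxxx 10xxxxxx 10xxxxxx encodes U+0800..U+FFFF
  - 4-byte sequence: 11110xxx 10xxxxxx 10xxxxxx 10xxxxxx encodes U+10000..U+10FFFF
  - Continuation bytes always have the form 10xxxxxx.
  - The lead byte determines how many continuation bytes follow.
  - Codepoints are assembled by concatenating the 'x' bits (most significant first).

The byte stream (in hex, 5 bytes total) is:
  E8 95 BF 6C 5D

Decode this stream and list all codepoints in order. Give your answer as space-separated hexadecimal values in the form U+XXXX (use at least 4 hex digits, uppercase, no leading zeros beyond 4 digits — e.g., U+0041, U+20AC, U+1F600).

Answer: U+857F U+006C U+005D

Derivation:
Byte[0]=E8: 3-byte lead, need 2 cont bytes. acc=0x8
Byte[1]=95: continuation. acc=(acc<<6)|0x15=0x215
Byte[2]=BF: continuation. acc=(acc<<6)|0x3F=0x857F
Completed: cp=U+857F (starts at byte 0)
Byte[3]=6C: 1-byte ASCII. cp=U+006C
Byte[4]=5D: 1-byte ASCII. cp=U+005D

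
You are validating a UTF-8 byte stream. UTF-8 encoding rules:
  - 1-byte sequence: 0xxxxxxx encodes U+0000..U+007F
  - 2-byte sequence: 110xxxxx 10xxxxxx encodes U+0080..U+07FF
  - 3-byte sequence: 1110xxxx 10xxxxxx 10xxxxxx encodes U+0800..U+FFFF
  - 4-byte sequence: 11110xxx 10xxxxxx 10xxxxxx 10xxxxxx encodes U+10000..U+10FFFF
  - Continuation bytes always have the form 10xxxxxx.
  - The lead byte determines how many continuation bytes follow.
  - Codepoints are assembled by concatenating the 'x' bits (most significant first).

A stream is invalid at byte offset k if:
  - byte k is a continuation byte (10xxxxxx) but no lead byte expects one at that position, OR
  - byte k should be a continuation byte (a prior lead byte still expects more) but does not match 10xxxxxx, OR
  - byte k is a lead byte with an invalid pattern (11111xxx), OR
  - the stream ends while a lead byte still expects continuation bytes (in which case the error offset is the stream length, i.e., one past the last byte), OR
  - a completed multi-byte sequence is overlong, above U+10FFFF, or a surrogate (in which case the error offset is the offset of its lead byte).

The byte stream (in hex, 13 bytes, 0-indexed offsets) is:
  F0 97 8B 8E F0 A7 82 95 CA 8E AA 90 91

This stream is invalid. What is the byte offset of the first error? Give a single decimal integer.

Byte[0]=F0: 4-byte lead, need 3 cont bytes. acc=0x0
Byte[1]=97: continuation. acc=(acc<<6)|0x17=0x17
Byte[2]=8B: continuation. acc=(acc<<6)|0x0B=0x5CB
Byte[3]=8E: continuation. acc=(acc<<6)|0x0E=0x172CE
Completed: cp=U+172CE (starts at byte 0)
Byte[4]=F0: 4-byte lead, need 3 cont bytes. acc=0x0
Byte[5]=A7: continuation. acc=(acc<<6)|0x27=0x27
Byte[6]=82: continuation. acc=(acc<<6)|0x02=0x9C2
Byte[7]=95: continuation. acc=(acc<<6)|0x15=0x27095
Completed: cp=U+27095 (starts at byte 4)
Byte[8]=CA: 2-byte lead, need 1 cont bytes. acc=0xA
Byte[9]=8E: continuation. acc=(acc<<6)|0x0E=0x28E
Completed: cp=U+028E (starts at byte 8)
Byte[10]=AA: INVALID lead byte (not 0xxx/110x/1110/11110)

Answer: 10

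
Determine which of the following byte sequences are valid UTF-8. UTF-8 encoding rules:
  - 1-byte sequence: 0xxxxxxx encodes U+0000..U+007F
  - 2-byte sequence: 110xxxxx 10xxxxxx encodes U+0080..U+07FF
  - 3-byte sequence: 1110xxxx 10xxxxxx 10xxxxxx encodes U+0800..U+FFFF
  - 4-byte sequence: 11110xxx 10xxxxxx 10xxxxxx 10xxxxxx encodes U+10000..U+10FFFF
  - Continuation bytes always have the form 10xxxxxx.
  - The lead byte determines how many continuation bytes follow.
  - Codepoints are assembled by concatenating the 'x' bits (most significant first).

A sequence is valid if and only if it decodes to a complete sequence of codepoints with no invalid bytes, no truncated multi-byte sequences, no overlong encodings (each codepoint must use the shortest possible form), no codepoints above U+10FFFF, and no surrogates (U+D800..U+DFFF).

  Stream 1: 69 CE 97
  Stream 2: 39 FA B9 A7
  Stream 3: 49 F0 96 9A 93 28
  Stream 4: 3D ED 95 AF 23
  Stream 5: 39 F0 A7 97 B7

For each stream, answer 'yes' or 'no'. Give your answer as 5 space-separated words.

Answer: yes no yes yes yes

Derivation:
Stream 1: decodes cleanly. VALID
Stream 2: error at byte offset 1. INVALID
Stream 3: decodes cleanly. VALID
Stream 4: decodes cleanly. VALID
Stream 5: decodes cleanly. VALID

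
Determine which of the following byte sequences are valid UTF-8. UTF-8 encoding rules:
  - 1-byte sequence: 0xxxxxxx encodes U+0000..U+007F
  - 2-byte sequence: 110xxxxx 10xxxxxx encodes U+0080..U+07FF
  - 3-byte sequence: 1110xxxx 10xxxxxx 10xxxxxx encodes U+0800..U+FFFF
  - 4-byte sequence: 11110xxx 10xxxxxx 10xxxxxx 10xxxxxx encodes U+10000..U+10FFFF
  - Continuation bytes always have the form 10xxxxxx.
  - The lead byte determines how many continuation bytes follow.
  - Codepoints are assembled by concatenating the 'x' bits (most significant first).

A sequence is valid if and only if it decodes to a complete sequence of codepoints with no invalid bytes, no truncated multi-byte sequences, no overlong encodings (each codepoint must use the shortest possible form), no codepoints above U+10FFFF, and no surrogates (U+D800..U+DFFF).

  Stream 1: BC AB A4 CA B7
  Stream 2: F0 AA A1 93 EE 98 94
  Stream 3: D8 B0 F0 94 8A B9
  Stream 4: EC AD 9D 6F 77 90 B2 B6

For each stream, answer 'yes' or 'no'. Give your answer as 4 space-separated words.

Stream 1: error at byte offset 0. INVALID
Stream 2: decodes cleanly. VALID
Stream 3: decodes cleanly. VALID
Stream 4: error at byte offset 5. INVALID

Answer: no yes yes no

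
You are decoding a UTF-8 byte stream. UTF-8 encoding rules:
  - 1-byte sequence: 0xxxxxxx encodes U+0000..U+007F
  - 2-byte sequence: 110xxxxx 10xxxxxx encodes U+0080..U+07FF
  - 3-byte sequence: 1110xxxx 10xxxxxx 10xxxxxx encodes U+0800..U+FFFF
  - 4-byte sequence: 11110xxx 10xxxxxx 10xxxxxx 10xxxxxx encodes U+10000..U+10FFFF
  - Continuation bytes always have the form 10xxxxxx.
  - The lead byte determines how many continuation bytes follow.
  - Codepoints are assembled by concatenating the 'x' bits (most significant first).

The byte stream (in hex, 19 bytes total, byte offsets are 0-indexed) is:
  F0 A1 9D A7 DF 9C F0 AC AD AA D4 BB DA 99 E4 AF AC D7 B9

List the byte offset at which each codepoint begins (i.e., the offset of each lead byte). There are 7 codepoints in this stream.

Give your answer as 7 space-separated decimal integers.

Answer: 0 4 6 10 12 14 17

Derivation:
Byte[0]=F0: 4-byte lead, need 3 cont bytes. acc=0x0
Byte[1]=A1: continuation. acc=(acc<<6)|0x21=0x21
Byte[2]=9D: continuation. acc=(acc<<6)|0x1D=0x85D
Byte[3]=A7: continuation. acc=(acc<<6)|0x27=0x21767
Completed: cp=U+21767 (starts at byte 0)
Byte[4]=DF: 2-byte lead, need 1 cont bytes. acc=0x1F
Byte[5]=9C: continuation. acc=(acc<<6)|0x1C=0x7DC
Completed: cp=U+07DC (starts at byte 4)
Byte[6]=F0: 4-byte lead, need 3 cont bytes. acc=0x0
Byte[7]=AC: continuation. acc=(acc<<6)|0x2C=0x2C
Byte[8]=AD: continuation. acc=(acc<<6)|0x2D=0xB2D
Byte[9]=AA: continuation. acc=(acc<<6)|0x2A=0x2CB6A
Completed: cp=U+2CB6A (starts at byte 6)
Byte[10]=D4: 2-byte lead, need 1 cont bytes. acc=0x14
Byte[11]=BB: continuation. acc=(acc<<6)|0x3B=0x53B
Completed: cp=U+053B (starts at byte 10)
Byte[12]=DA: 2-byte lead, need 1 cont bytes. acc=0x1A
Byte[13]=99: continuation. acc=(acc<<6)|0x19=0x699
Completed: cp=U+0699 (starts at byte 12)
Byte[14]=E4: 3-byte lead, need 2 cont bytes. acc=0x4
Byte[15]=AF: continuation. acc=(acc<<6)|0x2F=0x12F
Byte[16]=AC: continuation. acc=(acc<<6)|0x2C=0x4BEC
Completed: cp=U+4BEC (starts at byte 14)
Byte[17]=D7: 2-byte lead, need 1 cont bytes. acc=0x17
Byte[18]=B9: continuation. acc=(acc<<6)|0x39=0x5F9
Completed: cp=U+05F9 (starts at byte 17)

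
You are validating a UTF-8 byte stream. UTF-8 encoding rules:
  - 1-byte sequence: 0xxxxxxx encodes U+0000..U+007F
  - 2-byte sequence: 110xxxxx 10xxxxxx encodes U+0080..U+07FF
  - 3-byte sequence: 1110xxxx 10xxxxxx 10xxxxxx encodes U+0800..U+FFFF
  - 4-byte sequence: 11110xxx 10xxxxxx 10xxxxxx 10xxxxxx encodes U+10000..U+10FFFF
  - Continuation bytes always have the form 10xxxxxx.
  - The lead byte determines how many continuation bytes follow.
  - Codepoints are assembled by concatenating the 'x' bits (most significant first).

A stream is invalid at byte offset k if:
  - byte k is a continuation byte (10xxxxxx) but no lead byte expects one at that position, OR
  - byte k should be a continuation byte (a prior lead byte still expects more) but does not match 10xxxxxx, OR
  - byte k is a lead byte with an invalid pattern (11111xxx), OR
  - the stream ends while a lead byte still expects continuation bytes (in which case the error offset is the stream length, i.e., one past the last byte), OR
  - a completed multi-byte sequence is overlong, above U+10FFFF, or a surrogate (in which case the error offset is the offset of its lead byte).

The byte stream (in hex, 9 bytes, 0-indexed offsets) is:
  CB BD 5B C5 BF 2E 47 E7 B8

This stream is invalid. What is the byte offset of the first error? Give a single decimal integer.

Answer: 9

Derivation:
Byte[0]=CB: 2-byte lead, need 1 cont bytes. acc=0xB
Byte[1]=BD: continuation. acc=(acc<<6)|0x3D=0x2FD
Completed: cp=U+02FD (starts at byte 0)
Byte[2]=5B: 1-byte ASCII. cp=U+005B
Byte[3]=C5: 2-byte lead, need 1 cont bytes. acc=0x5
Byte[4]=BF: continuation. acc=(acc<<6)|0x3F=0x17F
Completed: cp=U+017F (starts at byte 3)
Byte[5]=2E: 1-byte ASCII. cp=U+002E
Byte[6]=47: 1-byte ASCII. cp=U+0047
Byte[7]=E7: 3-byte lead, need 2 cont bytes. acc=0x7
Byte[8]=B8: continuation. acc=(acc<<6)|0x38=0x1F8
Byte[9]: stream ended, expected continuation. INVALID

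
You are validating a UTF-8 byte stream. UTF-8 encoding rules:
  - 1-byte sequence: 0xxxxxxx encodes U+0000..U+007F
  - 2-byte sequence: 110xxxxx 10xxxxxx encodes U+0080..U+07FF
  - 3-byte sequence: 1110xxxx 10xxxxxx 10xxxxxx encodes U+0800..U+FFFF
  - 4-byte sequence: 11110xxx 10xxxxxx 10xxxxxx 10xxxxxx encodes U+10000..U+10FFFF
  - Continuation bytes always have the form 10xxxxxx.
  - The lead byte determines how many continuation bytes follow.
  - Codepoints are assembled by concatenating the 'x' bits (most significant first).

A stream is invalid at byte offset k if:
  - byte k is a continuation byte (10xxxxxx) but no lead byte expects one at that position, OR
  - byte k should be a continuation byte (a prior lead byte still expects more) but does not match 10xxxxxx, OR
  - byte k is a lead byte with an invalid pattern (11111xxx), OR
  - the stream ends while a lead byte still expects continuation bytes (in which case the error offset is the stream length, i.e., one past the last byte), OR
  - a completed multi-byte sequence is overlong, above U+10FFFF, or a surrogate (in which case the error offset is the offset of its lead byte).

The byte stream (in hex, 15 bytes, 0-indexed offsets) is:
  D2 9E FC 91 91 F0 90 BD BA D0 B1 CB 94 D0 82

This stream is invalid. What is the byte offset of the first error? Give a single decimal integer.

Answer: 2

Derivation:
Byte[0]=D2: 2-byte lead, need 1 cont bytes. acc=0x12
Byte[1]=9E: continuation. acc=(acc<<6)|0x1E=0x49E
Completed: cp=U+049E (starts at byte 0)
Byte[2]=FC: INVALID lead byte (not 0xxx/110x/1110/11110)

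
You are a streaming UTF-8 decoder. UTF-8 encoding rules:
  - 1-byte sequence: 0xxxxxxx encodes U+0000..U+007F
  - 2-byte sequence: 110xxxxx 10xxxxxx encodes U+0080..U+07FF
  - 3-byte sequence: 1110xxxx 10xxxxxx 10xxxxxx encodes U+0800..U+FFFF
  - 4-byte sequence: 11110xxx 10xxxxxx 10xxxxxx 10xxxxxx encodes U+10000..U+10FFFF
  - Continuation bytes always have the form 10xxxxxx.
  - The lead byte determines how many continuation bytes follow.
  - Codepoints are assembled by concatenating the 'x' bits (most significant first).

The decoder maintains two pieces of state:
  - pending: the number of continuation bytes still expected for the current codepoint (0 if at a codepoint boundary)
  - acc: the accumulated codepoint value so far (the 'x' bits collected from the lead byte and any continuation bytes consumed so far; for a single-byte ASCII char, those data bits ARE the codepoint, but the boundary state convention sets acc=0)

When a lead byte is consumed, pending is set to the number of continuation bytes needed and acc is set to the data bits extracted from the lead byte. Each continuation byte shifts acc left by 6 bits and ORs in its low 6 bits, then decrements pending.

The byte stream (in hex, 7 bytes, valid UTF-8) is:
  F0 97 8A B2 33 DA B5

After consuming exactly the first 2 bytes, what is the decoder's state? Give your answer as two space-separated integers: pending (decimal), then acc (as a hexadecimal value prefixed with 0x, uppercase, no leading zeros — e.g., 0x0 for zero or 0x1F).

Byte[0]=F0: 4-byte lead. pending=3, acc=0x0
Byte[1]=97: continuation. acc=(acc<<6)|0x17=0x17, pending=2

Answer: 2 0x17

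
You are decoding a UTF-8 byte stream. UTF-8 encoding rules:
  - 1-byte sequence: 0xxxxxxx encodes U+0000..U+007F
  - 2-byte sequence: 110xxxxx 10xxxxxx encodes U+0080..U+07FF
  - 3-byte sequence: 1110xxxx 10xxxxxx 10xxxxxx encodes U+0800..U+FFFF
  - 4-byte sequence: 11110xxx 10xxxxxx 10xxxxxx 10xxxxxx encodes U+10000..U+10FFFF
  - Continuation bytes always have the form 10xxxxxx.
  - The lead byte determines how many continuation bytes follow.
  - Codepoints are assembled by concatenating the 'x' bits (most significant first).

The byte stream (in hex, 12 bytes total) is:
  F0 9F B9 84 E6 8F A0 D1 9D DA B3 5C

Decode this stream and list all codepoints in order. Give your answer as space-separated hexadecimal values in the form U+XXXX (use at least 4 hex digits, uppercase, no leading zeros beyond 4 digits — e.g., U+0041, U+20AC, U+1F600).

Answer: U+1FE44 U+63E0 U+045D U+06B3 U+005C

Derivation:
Byte[0]=F0: 4-byte lead, need 3 cont bytes. acc=0x0
Byte[1]=9F: continuation. acc=(acc<<6)|0x1F=0x1F
Byte[2]=B9: continuation. acc=(acc<<6)|0x39=0x7F9
Byte[3]=84: continuation. acc=(acc<<6)|0x04=0x1FE44
Completed: cp=U+1FE44 (starts at byte 0)
Byte[4]=E6: 3-byte lead, need 2 cont bytes. acc=0x6
Byte[5]=8F: continuation. acc=(acc<<6)|0x0F=0x18F
Byte[6]=A0: continuation. acc=(acc<<6)|0x20=0x63E0
Completed: cp=U+63E0 (starts at byte 4)
Byte[7]=D1: 2-byte lead, need 1 cont bytes. acc=0x11
Byte[8]=9D: continuation. acc=(acc<<6)|0x1D=0x45D
Completed: cp=U+045D (starts at byte 7)
Byte[9]=DA: 2-byte lead, need 1 cont bytes. acc=0x1A
Byte[10]=B3: continuation. acc=(acc<<6)|0x33=0x6B3
Completed: cp=U+06B3 (starts at byte 9)
Byte[11]=5C: 1-byte ASCII. cp=U+005C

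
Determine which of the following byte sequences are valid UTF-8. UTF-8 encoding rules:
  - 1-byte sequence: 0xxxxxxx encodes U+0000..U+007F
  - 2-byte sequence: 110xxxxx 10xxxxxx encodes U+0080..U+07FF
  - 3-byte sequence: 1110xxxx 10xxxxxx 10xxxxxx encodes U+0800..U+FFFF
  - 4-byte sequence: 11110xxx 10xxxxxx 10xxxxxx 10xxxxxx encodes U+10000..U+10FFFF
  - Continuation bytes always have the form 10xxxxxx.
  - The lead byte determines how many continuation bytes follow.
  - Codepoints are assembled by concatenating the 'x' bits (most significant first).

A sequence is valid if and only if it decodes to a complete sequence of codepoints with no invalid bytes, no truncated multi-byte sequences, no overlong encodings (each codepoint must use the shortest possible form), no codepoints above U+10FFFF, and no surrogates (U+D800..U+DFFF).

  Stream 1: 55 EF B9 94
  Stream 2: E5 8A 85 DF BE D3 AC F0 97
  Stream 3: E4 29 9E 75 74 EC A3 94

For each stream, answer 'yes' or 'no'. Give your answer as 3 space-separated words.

Answer: yes no no

Derivation:
Stream 1: decodes cleanly. VALID
Stream 2: error at byte offset 9. INVALID
Stream 3: error at byte offset 1. INVALID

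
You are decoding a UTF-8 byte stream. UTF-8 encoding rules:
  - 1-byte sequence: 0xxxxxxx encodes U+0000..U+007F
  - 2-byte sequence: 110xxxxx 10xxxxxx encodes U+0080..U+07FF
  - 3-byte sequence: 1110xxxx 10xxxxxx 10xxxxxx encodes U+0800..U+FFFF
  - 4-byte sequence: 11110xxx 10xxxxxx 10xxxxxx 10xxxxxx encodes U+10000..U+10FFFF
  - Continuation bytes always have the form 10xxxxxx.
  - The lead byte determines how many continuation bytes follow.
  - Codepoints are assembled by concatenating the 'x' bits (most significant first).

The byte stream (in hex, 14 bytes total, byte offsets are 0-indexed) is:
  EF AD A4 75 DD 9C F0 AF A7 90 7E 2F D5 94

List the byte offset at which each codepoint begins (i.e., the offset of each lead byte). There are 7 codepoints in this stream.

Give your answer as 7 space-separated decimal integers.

Byte[0]=EF: 3-byte lead, need 2 cont bytes. acc=0xF
Byte[1]=AD: continuation. acc=(acc<<6)|0x2D=0x3ED
Byte[2]=A4: continuation. acc=(acc<<6)|0x24=0xFB64
Completed: cp=U+FB64 (starts at byte 0)
Byte[3]=75: 1-byte ASCII. cp=U+0075
Byte[4]=DD: 2-byte lead, need 1 cont bytes. acc=0x1D
Byte[5]=9C: continuation. acc=(acc<<6)|0x1C=0x75C
Completed: cp=U+075C (starts at byte 4)
Byte[6]=F0: 4-byte lead, need 3 cont bytes. acc=0x0
Byte[7]=AF: continuation. acc=(acc<<6)|0x2F=0x2F
Byte[8]=A7: continuation. acc=(acc<<6)|0x27=0xBE7
Byte[9]=90: continuation. acc=(acc<<6)|0x10=0x2F9D0
Completed: cp=U+2F9D0 (starts at byte 6)
Byte[10]=7E: 1-byte ASCII. cp=U+007E
Byte[11]=2F: 1-byte ASCII. cp=U+002F
Byte[12]=D5: 2-byte lead, need 1 cont bytes. acc=0x15
Byte[13]=94: continuation. acc=(acc<<6)|0x14=0x554
Completed: cp=U+0554 (starts at byte 12)

Answer: 0 3 4 6 10 11 12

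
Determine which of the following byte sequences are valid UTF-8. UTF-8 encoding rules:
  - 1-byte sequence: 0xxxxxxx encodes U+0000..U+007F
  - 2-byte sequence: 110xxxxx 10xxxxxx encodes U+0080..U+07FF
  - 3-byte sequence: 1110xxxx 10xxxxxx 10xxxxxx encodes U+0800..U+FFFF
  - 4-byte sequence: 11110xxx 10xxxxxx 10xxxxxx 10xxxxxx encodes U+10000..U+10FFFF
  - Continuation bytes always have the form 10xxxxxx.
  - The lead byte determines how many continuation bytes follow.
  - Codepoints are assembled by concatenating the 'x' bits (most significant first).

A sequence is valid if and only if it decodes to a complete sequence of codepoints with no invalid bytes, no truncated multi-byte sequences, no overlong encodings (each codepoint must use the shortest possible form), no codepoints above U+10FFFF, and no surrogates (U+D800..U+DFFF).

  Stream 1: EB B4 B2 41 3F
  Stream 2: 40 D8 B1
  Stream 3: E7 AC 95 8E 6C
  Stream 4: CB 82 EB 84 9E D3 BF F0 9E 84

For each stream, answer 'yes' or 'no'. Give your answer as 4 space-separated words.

Answer: yes yes no no

Derivation:
Stream 1: decodes cleanly. VALID
Stream 2: decodes cleanly. VALID
Stream 3: error at byte offset 3. INVALID
Stream 4: error at byte offset 10. INVALID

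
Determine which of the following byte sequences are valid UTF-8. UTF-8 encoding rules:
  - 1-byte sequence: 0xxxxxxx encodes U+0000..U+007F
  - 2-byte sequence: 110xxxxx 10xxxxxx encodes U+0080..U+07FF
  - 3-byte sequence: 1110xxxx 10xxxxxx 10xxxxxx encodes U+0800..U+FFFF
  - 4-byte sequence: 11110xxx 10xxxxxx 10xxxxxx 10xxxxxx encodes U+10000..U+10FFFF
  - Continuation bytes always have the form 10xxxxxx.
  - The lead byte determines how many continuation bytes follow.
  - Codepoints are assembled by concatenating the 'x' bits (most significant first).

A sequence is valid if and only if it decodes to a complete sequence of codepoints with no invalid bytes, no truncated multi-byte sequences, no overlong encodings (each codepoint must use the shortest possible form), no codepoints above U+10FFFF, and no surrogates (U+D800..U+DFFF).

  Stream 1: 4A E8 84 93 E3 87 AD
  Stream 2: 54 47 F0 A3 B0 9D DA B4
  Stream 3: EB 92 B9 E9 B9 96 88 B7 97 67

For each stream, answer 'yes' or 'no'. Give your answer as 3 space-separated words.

Answer: yes yes no

Derivation:
Stream 1: decodes cleanly. VALID
Stream 2: decodes cleanly. VALID
Stream 3: error at byte offset 6. INVALID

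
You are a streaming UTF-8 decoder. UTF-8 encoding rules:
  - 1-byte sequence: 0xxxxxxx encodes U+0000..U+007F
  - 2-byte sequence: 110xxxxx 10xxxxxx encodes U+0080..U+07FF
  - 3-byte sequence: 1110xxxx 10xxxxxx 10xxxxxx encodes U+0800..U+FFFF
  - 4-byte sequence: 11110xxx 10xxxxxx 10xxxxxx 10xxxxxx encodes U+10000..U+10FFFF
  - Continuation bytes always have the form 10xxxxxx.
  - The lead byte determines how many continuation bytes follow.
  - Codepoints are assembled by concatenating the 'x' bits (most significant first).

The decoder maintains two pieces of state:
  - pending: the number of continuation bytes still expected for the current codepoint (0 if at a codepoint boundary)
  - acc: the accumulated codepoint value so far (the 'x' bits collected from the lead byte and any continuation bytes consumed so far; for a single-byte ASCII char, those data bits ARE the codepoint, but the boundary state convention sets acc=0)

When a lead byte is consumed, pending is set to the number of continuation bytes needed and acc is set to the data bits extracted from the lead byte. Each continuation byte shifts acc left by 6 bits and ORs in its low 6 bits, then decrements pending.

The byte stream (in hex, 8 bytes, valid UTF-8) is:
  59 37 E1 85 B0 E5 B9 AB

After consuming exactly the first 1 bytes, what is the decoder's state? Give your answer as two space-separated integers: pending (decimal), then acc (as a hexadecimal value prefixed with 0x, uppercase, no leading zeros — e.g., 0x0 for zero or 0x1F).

Answer: 0 0x0

Derivation:
Byte[0]=59: 1-byte. pending=0, acc=0x0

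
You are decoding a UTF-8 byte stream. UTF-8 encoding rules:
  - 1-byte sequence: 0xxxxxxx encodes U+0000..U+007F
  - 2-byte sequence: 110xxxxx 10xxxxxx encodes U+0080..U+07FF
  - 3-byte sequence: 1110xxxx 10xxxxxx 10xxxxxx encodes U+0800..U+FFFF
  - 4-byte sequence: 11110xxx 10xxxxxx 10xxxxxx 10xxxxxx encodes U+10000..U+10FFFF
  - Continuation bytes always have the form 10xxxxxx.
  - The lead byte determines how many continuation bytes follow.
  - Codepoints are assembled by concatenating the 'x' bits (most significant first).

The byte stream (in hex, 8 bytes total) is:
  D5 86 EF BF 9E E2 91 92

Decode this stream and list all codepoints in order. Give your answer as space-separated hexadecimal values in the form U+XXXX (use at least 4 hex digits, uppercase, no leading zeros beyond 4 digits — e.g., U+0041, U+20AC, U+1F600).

Byte[0]=D5: 2-byte lead, need 1 cont bytes. acc=0x15
Byte[1]=86: continuation. acc=(acc<<6)|0x06=0x546
Completed: cp=U+0546 (starts at byte 0)
Byte[2]=EF: 3-byte lead, need 2 cont bytes. acc=0xF
Byte[3]=BF: continuation. acc=(acc<<6)|0x3F=0x3FF
Byte[4]=9E: continuation. acc=(acc<<6)|0x1E=0xFFDE
Completed: cp=U+FFDE (starts at byte 2)
Byte[5]=E2: 3-byte lead, need 2 cont bytes. acc=0x2
Byte[6]=91: continuation. acc=(acc<<6)|0x11=0x91
Byte[7]=92: continuation. acc=(acc<<6)|0x12=0x2452
Completed: cp=U+2452 (starts at byte 5)

Answer: U+0546 U+FFDE U+2452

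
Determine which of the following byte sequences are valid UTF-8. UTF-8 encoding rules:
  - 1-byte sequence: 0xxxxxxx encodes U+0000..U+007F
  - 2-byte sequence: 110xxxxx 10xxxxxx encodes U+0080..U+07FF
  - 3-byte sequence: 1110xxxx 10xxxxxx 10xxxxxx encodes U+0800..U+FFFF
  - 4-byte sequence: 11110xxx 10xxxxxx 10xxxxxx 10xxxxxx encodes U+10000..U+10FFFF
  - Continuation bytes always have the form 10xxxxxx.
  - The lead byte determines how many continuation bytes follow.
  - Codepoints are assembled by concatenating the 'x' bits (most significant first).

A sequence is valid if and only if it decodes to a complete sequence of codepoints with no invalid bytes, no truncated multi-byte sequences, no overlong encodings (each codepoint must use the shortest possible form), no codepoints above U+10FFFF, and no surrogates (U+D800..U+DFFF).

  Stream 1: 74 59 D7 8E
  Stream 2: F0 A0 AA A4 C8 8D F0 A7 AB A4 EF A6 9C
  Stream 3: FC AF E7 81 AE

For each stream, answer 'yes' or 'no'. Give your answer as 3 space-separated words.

Stream 1: decodes cleanly. VALID
Stream 2: decodes cleanly. VALID
Stream 3: error at byte offset 0. INVALID

Answer: yes yes no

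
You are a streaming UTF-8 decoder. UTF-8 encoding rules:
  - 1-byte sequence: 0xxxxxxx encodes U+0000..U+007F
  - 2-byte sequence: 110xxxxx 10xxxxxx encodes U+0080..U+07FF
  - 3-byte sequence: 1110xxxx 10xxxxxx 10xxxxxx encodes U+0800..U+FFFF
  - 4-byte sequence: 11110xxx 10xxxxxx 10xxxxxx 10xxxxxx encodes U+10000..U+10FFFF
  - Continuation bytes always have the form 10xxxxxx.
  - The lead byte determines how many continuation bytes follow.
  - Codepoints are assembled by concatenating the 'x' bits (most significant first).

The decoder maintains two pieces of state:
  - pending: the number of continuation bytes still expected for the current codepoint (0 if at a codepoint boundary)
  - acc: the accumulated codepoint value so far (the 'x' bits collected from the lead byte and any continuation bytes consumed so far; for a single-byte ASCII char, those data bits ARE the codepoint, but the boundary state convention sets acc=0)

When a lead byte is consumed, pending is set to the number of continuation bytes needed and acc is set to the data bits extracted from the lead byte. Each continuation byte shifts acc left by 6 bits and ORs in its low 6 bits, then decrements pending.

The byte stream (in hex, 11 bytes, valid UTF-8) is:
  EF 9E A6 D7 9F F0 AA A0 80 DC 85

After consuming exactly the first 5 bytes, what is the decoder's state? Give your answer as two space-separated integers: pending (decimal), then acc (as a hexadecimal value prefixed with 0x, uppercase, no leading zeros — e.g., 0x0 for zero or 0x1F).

Answer: 0 0x5DF

Derivation:
Byte[0]=EF: 3-byte lead. pending=2, acc=0xF
Byte[1]=9E: continuation. acc=(acc<<6)|0x1E=0x3DE, pending=1
Byte[2]=A6: continuation. acc=(acc<<6)|0x26=0xF7A6, pending=0
Byte[3]=D7: 2-byte lead. pending=1, acc=0x17
Byte[4]=9F: continuation. acc=(acc<<6)|0x1F=0x5DF, pending=0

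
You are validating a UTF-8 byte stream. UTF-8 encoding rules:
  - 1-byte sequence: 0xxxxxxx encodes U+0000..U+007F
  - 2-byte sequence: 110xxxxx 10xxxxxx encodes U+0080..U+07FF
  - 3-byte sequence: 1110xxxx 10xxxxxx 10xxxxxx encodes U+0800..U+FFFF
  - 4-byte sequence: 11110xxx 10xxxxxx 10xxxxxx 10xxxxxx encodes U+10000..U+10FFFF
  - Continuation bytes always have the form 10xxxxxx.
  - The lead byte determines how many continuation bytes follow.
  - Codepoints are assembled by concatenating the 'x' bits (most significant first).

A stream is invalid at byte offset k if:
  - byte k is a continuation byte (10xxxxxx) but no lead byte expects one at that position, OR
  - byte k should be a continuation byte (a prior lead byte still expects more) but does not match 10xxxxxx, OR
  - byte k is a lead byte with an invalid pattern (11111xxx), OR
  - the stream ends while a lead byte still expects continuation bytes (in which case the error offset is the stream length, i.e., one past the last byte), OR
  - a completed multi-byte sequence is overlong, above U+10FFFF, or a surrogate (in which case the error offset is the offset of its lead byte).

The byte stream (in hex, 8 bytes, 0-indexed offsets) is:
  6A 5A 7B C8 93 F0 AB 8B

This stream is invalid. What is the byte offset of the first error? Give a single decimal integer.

Answer: 8

Derivation:
Byte[0]=6A: 1-byte ASCII. cp=U+006A
Byte[1]=5A: 1-byte ASCII. cp=U+005A
Byte[2]=7B: 1-byte ASCII. cp=U+007B
Byte[3]=C8: 2-byte lead, need 1 cont bytes. acc=0x8
Byte[4]=93: continuation. acc=(acc<<6)|0x13=0x213
Completed: cp=U+0213 (starts at byte 3)
Byte[5]=F0: 4-byte lead, need 3 cont bytes. acc=0x0
Byte[6]=AB: continuation. acc=(acc<<6)|0x2B=0x2B
Byte[7]=8B: continuation. acc=(acc<<6)|0x0B=0xACB
Byte[8]: stream ended, expected continuation. INVALID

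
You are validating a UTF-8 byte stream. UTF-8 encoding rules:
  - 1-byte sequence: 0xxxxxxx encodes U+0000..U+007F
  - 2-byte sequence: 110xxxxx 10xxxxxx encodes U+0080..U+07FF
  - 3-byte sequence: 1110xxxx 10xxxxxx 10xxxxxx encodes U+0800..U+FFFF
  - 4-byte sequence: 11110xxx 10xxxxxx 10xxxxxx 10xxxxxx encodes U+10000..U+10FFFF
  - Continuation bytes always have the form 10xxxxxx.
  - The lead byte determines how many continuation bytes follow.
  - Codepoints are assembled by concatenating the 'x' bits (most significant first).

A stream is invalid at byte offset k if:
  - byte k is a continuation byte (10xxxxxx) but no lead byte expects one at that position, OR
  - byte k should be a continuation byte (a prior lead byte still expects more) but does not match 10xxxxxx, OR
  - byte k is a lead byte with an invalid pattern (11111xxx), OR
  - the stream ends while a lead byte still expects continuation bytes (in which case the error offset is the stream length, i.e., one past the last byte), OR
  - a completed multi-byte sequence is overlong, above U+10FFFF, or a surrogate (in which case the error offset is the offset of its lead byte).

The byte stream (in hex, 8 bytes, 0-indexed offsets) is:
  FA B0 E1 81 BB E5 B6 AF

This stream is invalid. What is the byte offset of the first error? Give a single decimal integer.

Byte[0]=FA: INVALID lead byte (not 0xxx/110x/1110/11110)

Answer: 0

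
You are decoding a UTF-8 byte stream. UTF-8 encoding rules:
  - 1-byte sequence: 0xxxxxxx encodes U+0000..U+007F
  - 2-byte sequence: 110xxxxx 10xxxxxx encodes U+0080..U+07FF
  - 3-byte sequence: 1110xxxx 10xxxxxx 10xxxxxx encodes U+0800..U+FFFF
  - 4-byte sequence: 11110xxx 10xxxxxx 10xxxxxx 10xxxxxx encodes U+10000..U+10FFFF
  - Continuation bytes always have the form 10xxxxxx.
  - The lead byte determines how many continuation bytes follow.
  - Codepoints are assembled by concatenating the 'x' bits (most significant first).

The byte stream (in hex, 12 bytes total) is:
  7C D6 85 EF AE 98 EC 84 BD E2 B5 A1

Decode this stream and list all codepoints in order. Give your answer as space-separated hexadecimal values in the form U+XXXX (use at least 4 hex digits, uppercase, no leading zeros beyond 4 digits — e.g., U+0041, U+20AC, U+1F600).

Byte[0]=7C: 1-byte ASCII. cp=U+007C
Byte[1]=D6: 2-byte lead, need 1 cont bytes. acc=0x16
Byte[2]=85: continuation. acc=(acc<<6)|0x05=0x585
Completed: cp=U+0585 (starts at byte 1)
Byte[3]=EF: 3-byte lead, need 2 cont bytes. acc=0xF
Byte[4]=AE: continuation. acc=(acc<<6)|0x2E=0x3EE
Byte[5]=98: continuation. acc=(acc<<6)|0x18=0xFB98
Completed: cp=U+FB98 (starts at byte 3)
Byte[6]=EC: 3-byte lead, need 2 cont bytes. acc=0xC
Byte[7]=84: continuation. acc=(acc<<6)|0x04=0x304
Byte[8]=BD: continuation. acc=(acc<<6)|0x3D=0xC13D
Completed: cp=U+C13D (starts at byte 6)
Byte[9]=E2: 3-byte lead, need 2 cont bytes. acc=0x2
Byte[10]=B5: continuation. acc=(acc<<6)|0x35=0xB5
Byte[11]=A1: continuation. acc=(acc<<6)|0x21=0x2D61
Completed: cp=U+2D61 (starts at byte 9)

Answer: U+007C U+0585 U+FB98 U+C13D U+2D61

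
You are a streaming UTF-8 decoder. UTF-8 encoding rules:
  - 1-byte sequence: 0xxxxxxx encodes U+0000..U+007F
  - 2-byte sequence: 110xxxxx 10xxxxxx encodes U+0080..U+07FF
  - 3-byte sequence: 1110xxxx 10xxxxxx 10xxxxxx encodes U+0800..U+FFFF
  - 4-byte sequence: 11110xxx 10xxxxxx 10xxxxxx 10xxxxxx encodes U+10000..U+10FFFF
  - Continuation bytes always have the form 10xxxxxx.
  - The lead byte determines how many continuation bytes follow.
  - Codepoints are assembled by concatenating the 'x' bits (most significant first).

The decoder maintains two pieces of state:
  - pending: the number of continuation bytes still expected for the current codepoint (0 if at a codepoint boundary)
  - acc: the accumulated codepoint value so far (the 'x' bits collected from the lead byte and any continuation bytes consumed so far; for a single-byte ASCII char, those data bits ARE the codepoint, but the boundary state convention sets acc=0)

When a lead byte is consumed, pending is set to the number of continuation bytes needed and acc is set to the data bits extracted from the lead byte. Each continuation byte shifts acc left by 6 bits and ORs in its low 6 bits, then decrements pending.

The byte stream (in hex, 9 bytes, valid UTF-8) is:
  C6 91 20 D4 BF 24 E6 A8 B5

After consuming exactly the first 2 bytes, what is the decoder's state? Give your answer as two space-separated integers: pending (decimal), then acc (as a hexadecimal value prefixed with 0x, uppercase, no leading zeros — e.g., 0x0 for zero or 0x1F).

Byte[0]=C6: 2-byte lead. pending=1, acc=0x6
Byte[1]=91: continuation. acc=(acc<<6)|0x11=0x191, pending=0

Answer: 0 0x191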